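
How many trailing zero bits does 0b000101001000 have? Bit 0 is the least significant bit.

3

0b000101001000 = 101001000
Trailing zeros: 3, so the lowest set bit is bit 3 (value 8).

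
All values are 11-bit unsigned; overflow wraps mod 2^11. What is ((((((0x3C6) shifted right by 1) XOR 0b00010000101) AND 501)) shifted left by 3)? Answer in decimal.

0x3C6 = 01111000110
→ shifted right by 1 → 00111100011 = 483
0b00010000101 = 00010000101
→ XOR → 00101100110 = 358
501 = 00111110101
→ AND → 00101100100 = 356
→ shifted left by 3 (mod 2^11) → 01100100000 = 800

800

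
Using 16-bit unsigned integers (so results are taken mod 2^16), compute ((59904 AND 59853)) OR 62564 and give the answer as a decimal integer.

64612

59904 = 1110101000000000
59853 = 1110100111001101
→ AND → 1110100000000000 = 59392
62564 = 1111010001100100
→ OR → 1111110001100100 = 64612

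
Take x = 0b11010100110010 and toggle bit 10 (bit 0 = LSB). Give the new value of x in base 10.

12594

x = 11010100110010
bit 10 is currently 1; toggle it via x ^ (1 << 10) = x ^ 1024
→ 11000100110010 = 12594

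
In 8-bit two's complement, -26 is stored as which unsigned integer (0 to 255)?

26 in 8 bits: 00011010
Invert: 11100101
Add 1:  11100110 = 230
(Check: 2^8 - 26 = 256 - 26 = 230.)

230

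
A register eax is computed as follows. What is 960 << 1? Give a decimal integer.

960 = 01111000000
shift left by 1 → 11110000000 = 1920
(equivalently, 960 × 2^1 = 960 × 2)

1920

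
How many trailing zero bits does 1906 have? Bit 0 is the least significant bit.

1

1906 = 11101110010
Trailing zeros: 1, so the lowest set bit is bit 1 (value 2).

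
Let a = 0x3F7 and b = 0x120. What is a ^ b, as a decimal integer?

0x3F7 = 1111110111
0x120 = 0100100000
XOR → 1011010111 = 727

727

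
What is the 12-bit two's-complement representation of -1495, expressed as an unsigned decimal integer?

1495 in 12 bits: 010111010111
Invert: 101000101000
Add 1:  101000101001 = 2601
(Check: 2^12 - 1495 = 4096 - 1495 = 2601.)

2601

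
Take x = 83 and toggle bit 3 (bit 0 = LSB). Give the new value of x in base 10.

x = 001010011
bit 3 is currently 0; toggle it via x ^ (1 << 3) = x ^ 8
→ 001011011 = 91

91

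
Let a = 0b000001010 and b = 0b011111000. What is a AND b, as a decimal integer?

a = 00001010
b = 11111000
AND → 00001000 = 8

8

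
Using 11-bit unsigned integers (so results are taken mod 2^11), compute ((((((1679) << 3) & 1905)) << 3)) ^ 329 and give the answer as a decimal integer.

1679 = 11010001111
→ << 3 (mod 2^11) → 10001111000 = 1144
1905 = 11101110001
→ & → 10001110000 = 1136
→ << 3 (mod 2^11) → 01110000000 = 896
329 = 00101001001
→ ^ → 01011001001 = 713

713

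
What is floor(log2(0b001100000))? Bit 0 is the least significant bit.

6

0b001100000 = 1100000
The topmost 1 is at position 6 (since 2^6 = 64 ≤ 96 < 128).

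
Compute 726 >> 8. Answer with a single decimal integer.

2

726 = 1011010110
shift right by 8 → 0000000010 = 2
(equivalently, floor(726 / 256))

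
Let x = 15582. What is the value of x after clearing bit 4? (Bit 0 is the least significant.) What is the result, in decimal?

15566

x = 11110011011110
bit 4 is currently 1; clear it via x & ~(1 << 4) = x & ~16
→ 11110011001110 = 15566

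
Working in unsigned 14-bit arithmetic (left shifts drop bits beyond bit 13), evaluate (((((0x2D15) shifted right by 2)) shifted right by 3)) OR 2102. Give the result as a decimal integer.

2430

0x2D15 = 10110100010101
→ shifted right by 2 → 00101101000101 = 2885
→ shifted right by 3 → 00000101101000 = 360
2102 = 00100000110110
→ OR → 00100101111110 = 2430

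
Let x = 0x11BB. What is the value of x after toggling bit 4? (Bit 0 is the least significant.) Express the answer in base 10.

x = 01000110111011
bit 4 is currently 1; toggle it via x ^ (1 << 4) = x ^ 16
→ 01000110101011 = 4523

4523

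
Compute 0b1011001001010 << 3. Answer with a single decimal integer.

45648

x = 0001011001001010
shift left by 3 → 1011001001010000 = 45648
(equivalently, 5706 × 2^3 = 5706 × 8)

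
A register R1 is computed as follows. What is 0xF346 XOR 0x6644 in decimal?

0xF346 = 1111001101000110
0x6644 = 0110011001000100
XOR → 1001010100000010 = 38146

38146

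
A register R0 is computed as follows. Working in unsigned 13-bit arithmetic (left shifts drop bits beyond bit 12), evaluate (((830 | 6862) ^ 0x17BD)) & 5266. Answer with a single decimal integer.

1026

830 = 0001100111110
6862 = 1101011001110
→ | → 1101111111110 = 7166
0x17BD = 1011110111101
→ ^ → 0110001000011 = 3139
5266 = 1010010010010
→ & → 0010000000010 = 1026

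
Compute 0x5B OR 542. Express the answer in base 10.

607

0x5B = 0001011011
542 = 1000011110
 OR → 1001011111 = 607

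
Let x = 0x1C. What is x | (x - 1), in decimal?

31

x = 11100 = 28
x - 1 = 11011
OR    = 11111 = 31
(x | (x - 1) sets all bits below the lowest set bit.)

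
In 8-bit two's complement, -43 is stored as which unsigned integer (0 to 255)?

213

43 in 8 bits: 00101011
Invert: 11010100
Add 1:  11010101 = 213
(Check: 2^8 - 43 = 256 - 43 = 213.)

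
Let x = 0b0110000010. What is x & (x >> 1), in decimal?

128

x = 110000010 = 386
x>>1 = 011000001
AND  = 010000000 = 128
(x & (x >> 1) has a 1 wherever x has two consecutive 1 bits.)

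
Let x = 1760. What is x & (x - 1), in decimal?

1728

x = 11011100000 = 1760
x - 1 = 11011011111
AND   = 11011000000 = 1728
(x & (x - 1) clears the lowest set bit of x.)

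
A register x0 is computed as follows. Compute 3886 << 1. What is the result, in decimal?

3886 = 0111100101110
shift left by 1 → 1111001011100 = 7772
(equivalently, 3886 × 2^1 = 3886 × 2)

7772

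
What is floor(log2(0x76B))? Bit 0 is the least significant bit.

0x76B = 11101101011
The topmost 1 is at position 10 (since 2^10 = 1024 ≤ 1899 < 2048).

10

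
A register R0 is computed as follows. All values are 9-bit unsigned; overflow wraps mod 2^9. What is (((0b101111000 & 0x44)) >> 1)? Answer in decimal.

32

0b101111000 = 101111000
0x44 = 001000100
→ & → 001000000 = 64
→ >> 1 → 000100000 = 32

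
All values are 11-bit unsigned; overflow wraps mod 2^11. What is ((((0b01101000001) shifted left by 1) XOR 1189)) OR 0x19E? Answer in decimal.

0b01101000001 = 01101000001
→ shifted left by 1 (mod 2^11) → 11010000010 = 1666
1189 = 10010100101
→ XOR → 01000100111 = 551
0x19E = 00110011110
→ OR → 01110111111 = 959

959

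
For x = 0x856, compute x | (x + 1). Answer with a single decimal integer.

x = 100001010110 = 2134
x + 1 = 100001010111
OR    = 100001010111 = 2135
(x | (x + 1) sets the lowest cleared bit.)

2135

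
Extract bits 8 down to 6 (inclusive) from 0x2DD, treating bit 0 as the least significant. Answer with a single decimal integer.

v = 1011011101
Shift right by 6: 1011
Mask low 3 bits: 011 = 3

3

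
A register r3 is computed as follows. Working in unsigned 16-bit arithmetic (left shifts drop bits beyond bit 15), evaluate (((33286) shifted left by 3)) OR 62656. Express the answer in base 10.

33286 = 1000001000000110
→ shifted left by 3 (mod 2^16) → 0001000000110000 = 4144
62656 = 1111010011000000
→ OR → 1111010011110000 = 62704

62704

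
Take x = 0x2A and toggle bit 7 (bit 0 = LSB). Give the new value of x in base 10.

x = 000101010
bit 7 is currently 0; toggle it via x ^ (1 << 7) = x ^ 128
→ 010101010 = 170

170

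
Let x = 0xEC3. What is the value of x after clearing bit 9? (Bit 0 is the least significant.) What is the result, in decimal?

3267

x = 00111011000011
bit 9 is currently 1; clear it via x & ~(1 << 9) = x & ~512
→ 00110011000011 = 3267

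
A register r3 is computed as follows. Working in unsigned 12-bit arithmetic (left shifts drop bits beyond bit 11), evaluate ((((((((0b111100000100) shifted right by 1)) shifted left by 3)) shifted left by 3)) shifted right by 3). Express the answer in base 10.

16

0b111100000100 = 111100000100
→ shifted right by 1 → 011110000010 = 1922
→ shifted left by 3 (mod 2^12) → 110000010000 = 3088
→ shifted left by 3 (mod 2^12) → 000010000000 = 128
→ shifted right by 3 → 000000010000 = 16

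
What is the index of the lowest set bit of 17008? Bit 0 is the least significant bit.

17008 = 100001001110000
Trailing zeros: 4, so the lowest set bit is bit 4 (value 16).

4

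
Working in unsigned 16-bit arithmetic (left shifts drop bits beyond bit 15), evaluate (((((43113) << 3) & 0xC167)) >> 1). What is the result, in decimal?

8352

43113 = 1010100001101001
→ << 3 (mod 2^16) → 0100001101001000 = 17224
0xC167 = 1100000101100111
→ & → 0100000101000000 = 16704
→ >> 1 → 0010000010100000 = 8352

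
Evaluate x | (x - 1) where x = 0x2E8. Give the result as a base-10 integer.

x = 1011101000 = 744
x - 1 = 1011100111
OR    = 1011101111 = 751
(x | (x - 1) sets all bits below the lowest set bit.)

751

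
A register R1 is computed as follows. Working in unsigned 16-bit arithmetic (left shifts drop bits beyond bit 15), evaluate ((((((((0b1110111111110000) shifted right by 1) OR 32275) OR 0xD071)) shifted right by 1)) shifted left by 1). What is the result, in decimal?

65530

0b1110111111110000 = 1110111111110000
→ shifted right by 1 → 0111011111111000 = 30712
32275 = 0111111000010011
→ OR → 0111111111111011 = 32763
0xD071 = 1101000001110001
→ OR → 1111111111111011 = 65531
→ shifted right by 1 → 0111111111111101 = 32765
→ shifted left by 1 (mod 2^16) → 1111111111111010 = 65530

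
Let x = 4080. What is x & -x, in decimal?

16

x = 111111110000 = 4080
-x (two's complement) = …000000010000
AND   = 000000010000 = 16
(x & -x isolates the lowest set bit of x.)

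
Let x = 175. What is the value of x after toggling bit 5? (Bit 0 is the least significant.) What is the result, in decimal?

x = 010101111
bit 5 is currently 1; toggle it via x ^ (1 << 5) = x ^ 32
→ 010001111 = 143

143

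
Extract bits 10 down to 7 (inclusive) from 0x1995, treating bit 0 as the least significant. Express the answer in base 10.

3

v = 001100110010101
Shift right by 7: 00110011
Mask low 4 bits: 0011 = 3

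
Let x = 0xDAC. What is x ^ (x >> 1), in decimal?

2938

x = 110110101100 = 3500
x>>1 = 011011010110
XOR  = 101101111010 = 2938
(x ^ (x >> 1) gives the standard binary-reflected Gray code of x.)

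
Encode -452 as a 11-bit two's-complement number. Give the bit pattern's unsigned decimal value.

1596

452 in 11 bits: 00111000100
Invert: 11000111011
Add 1:  11000111100 = 1596
(Check: 2^11 - 452 = 2048 - 452 = 1596.)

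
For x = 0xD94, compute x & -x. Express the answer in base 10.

4

x = 110110010100 = 3476
-x (two's complement) = …001001101100
AND   = 000000000100 = 4
(x & -x isolates the lowest set bit of x.)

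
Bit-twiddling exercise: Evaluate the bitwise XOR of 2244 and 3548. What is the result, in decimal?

1304

2244 = 100011000100
3548 = 110111011100
XOR → 010100011000 = 1304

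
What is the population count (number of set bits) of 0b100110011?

n = 100110011
Count the 1s: 1 + 1 + 1 + 1 + 1 = 5

5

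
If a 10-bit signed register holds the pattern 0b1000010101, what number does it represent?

pattern = 1000010101 (MSB is 1 ⇒ negative)
Invert: 0111101010, add 1 → 0111101011 = 491, so the value is -491.
(Equivalently: 533 - 2^10 = 533 - 1024 = -491.)

-491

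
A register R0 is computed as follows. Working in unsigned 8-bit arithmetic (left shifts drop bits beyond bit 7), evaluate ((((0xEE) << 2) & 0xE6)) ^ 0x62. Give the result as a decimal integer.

0xEE = 11101110
→ << 2 (mod 2^8) → 10111000 = 184
0xE6 = 11100110
→ & → 10100000 = 160
0x62 = 01100010
→ ^ → 11000010 = 194

194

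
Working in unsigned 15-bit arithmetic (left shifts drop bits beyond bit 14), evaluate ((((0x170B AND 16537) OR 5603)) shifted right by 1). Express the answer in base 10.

0x170B = 001011100001011
16537 = 100000010011001
→ AND → 000000000001001 = 9
5603 = 001010111100011
→ OR → 001010111101011 = 5611
→ shifted right by 1 → 000101011110101 = 2805

2805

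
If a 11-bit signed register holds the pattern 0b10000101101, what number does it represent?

pattern = 10000101101 (MSB is 1 ⇒ negative)
Invert: 01111010010, add 1 → 01111010011 = 979, so the value is -979.
(Equivalently: 1069 - 2^11 = 1069 - 2048 = -979.)

-979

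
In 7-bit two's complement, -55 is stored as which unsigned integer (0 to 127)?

55 in 7 bits: 0110111
Invert: 1001000
Add 1:  1001001 = 73
(Check: 2^7 - 55 = 128 - 55 = 73.)

73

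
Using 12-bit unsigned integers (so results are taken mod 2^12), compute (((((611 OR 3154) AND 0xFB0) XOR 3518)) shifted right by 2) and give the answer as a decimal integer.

227

611 = 001001100011
3154 = 110001010010
→ OR → 111001110011 = 3699
0xFB0 = 111110110000
→ AND → 111000110000 = 3632
3518 = 110110111110
→ XOR → 001110001110 = 910
→ shifted right by 2 → 000011100011 = 227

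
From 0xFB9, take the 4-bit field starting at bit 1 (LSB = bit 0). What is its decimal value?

v = 111110111001
Shift right by 1: 11111011100
Mask low 4 bits: 1100 = 12

12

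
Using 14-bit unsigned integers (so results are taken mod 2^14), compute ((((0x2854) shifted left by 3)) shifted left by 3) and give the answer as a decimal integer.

0x2854 = 10100001010100
→ shifted left by 3 (mod 2^14) → 00001010100000 = 672
→ shifted left by 3 (mod 2^14) → 01010100000000 = 5376

5376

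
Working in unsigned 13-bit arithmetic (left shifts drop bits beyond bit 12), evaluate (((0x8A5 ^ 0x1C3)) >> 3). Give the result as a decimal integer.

0x8A5 = 0100010100101
0x1C3 = 0000111000011
→ ^ → 0100101100110 = 2406
→ >> 3 → 0000100101100 = 300

300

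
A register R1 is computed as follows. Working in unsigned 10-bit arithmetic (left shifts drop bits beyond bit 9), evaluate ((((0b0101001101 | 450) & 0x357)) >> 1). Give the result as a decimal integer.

163

0b0101001101 = 0101001101
450 = 0111000010
→ | → 0111001111 = 463
0x357 = 1101010111
→ & → 0101000111 = 327
→ >> 1 → 0010100011 = 163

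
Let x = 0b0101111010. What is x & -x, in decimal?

2

x = 101111010 = 378
-x (two's complement) = …010000110
AND   = 000000010 = 2
(x & -x isolates the lowest set bit of x.)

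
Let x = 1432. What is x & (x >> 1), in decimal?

136

x = 10110011000 = 1432
x>>1 = 01011001100
AND  = 00010001000 = 136
(x & (x >> 1) has a 1 wherever x has two consecutive 1 bits.)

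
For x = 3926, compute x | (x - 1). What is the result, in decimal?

3927

x = 111101010110 = 3926
x - 1 = 111101010101
OR    = 111101010111 = 3927
(x | (x - 1) sets all bits below the lowest set bit.)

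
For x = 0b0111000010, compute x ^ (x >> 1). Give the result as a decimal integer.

291

x = 111000010 = 450
x>>1 = 011100001
XOR  = 100100011 = 291
(x ^ (x >> 1) gives the standard binary-reflected Gray code of x.)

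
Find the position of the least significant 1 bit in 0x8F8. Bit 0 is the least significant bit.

3

0x8F8 = 100011111000
Trailing zeros: 3, so the lowest set bit is bit 3 (value 8).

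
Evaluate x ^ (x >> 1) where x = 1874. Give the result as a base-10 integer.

x = 11101010010 = 1874
x>>1 = 01110101001
XOR  = 10011111011 = 1275
(x ^ (x >> 1) gives the standard binary-reflected Gray code of x.)

1275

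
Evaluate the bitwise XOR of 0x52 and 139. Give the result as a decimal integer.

217

0x52 = 01010010
139 = 10001011
XOR → 11011001 = 217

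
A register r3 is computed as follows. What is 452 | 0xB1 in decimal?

501

452 = 111000100
0xB1 = 010110001
 OR → 111110101 = 501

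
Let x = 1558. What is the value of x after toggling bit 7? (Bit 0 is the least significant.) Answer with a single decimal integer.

1686

x = 00011000010110
bit 7 is currently 0; toggle it via x ^ (1 << 7) = x ^ 128
→ 00011010010110 = 1686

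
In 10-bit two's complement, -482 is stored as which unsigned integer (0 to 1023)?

482 in 10 bits: 0111100010
Invert: 1000011101
Add 1:  1000011110 = 542
(Check: 2^10 - 482 = 1024 - 482 = 542.)

542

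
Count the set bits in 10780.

10780 = 10101000011100
Count the 1s: 1 + 1 + 1 + 1 + 1 + 1 = 6

6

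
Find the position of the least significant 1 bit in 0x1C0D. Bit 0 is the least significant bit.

0

0x1C0D = 1110000001101
Trailing zeros: 0, so the lowest set bit is bit 0 (value 1).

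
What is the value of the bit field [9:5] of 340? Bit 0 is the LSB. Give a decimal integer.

v = 00101010100
Shift right by 5: 001010
Mask low 5 bits: 01010 = 10

10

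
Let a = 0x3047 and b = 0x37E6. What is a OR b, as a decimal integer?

0x3047 = 11000001000111
0x37E6 = 11011111100110
 OR → 11011111100111 = 14311

14311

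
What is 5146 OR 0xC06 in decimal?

7198

5146 = 1010000011010
0xC06 = 0110000000110
 OR → 1110000011110 = 7198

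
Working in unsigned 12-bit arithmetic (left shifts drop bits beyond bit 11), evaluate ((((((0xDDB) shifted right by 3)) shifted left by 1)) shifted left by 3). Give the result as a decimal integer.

0xDDB = 110111011011
→ shifted right by 3 → 000110111011 = 443
→ shifted left by 1 (mod 2^12) → 001101110110 = 886
→ shifted left by 3 (mod 2^12) → 101110110000 = 2992

2992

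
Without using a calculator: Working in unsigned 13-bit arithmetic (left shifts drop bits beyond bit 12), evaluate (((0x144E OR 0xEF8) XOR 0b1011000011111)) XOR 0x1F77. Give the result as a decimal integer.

6038

0x144E = 1010001001110
0xEF8 = 0111011111000
→ OR → 1111011111110 = 7934
0b1011000011111 = 1011000011111
→ XOR → 0100011100001 = 2273
0x1F77 = 1111101110111
→ XOR → 1011110010110 = 6038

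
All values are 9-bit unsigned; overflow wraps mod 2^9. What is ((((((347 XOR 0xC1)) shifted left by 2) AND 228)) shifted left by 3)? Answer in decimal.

256

347 = 101011011
0xC1 = 011000001
→ XOR → 110011010 = 410
→ shifted left by 2 (mod 2^9) → 001101000 = 104
228 = 011100100
→ AND → 001100000 = 96
→ shifted left by 3 (mod 2^9) → 100000000 = 256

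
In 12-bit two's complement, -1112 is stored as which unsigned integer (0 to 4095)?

2984

1112 in 12 bits: 010001011000
Invert: 101110100111
Add 1:  101110101000 = 2984
(Check: 2^12 - 1112 = 4096 - 1112 = 2984.)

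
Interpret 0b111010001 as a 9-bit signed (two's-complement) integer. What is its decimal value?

-47

pattern = 111010001 (MSB is 1 ⇒ negative)
Invert: 000101110, add 1 → 000101111 = 47, so the value is -47.
(Equivalently: 465 - 2^9 = 465 - 512 = -47.)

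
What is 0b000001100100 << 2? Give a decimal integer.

400

x = 001100100
shift left by 2 → 110010000 = 400
(equivalently, 100 × 2^2 = 100 × 4)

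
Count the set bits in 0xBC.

5

0xBC = 10111100
Count the 1s: 1 + 1 + 1 + 1 + 1 = 5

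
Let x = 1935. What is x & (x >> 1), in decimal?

x = 11110001111 = 1935
x>>1 = 01111000111
AND  = 01110000111 = 903
(x & (x >> 1) has a 1 wherever x has two consecutive 1 bits.)

903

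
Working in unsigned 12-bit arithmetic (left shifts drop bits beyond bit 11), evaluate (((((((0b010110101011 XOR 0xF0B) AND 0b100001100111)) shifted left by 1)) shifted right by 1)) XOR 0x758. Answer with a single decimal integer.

1912

0b010110101011 = 010110101011
0xF0B = 111100001011
→ XOR → 101010100000 = 2720
0b100001100111 = 100001100111
→ AND → 100000100000 = 2080
→ shifted left by 1 (mod 2^12) → 000001000000 = 64
→ shifted right by 1 → 000000100000 = 32
0x758 = 011101011000
→ XOR → 011101111000 = 1912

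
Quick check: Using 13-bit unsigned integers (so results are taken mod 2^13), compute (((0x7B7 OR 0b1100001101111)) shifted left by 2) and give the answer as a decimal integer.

0x7B7 = 0011110110111
0b1100001101111 = 1100001101111
→ OR → 1111111111111 = 8191
→ shifted left by 2 (mod 2^13) → 1111111111100 = 8188

8188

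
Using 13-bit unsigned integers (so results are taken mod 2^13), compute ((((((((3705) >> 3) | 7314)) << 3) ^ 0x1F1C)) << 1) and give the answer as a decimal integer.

968

3705 = 0111001111001
→ >> 3 → 0000111001111 = 463
7314 = 1110010010010
→ | → 1110111011111 = 7647
→ << 3 (mod 2^13) → 0111011111000 = 3832
0x1F1C = 1111100011100
→ ^ → 1000111100100 = 4580
→ << 1 (mod 2^13) → 0001111001000 = 968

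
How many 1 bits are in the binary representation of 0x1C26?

0x1C26 = 1110000100110
Count the 1s: 1 + 1 + 1 + 1 + 1 + 1 = 6

6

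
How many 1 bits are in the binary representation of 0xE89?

0xE89 = 111010001001
Count the 1s: 1 + 1 + 1 + 1 + 1 + 1 = 6

6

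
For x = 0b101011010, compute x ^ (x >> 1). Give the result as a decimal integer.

x = 101011010 = 346
x>>1 = 010101101
XOR  = 111110111 = 503
(x ^ (x >> 1) gives the standard binary-reflected Gray code of x.)

503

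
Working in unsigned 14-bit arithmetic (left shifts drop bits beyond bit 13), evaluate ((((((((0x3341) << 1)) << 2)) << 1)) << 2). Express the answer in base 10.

0x3341 = 11001101000001
→ << 1 (mod 2^14) → 10011010000010 = 9858
→ << 2 (mod 2^14) → 01101000001000 = 6664
→ << 1 (mod 2^14) → 11010000010000 = 13328
→ << 2 (mod 2^14) → 01000001000000 = 4160

4160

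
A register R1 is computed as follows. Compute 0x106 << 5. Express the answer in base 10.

8384

0x106 = 00000100000110
shift left by 5 → 10000011000000 = 8384
(equivalently, 262 × 2^5 = 262 × 32)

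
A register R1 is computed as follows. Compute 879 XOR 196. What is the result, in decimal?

939

879 = 1101101111
196 = 0011000100
XOR → 1110101011 = 939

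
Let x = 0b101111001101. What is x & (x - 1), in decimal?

x = 101111001101 = 3021
x - 1 = 101111001100
AND   = 101111001100 = 3020
(x & (x - 1) clears the lowest set bit of x.)

3020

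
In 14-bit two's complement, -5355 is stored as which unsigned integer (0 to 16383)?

11029

5355 in 14 bits: 01010011101011
Invert: 10101100010100
Add 1:  10101100010101 = 11029
(Check: 2^14 - 5355 = 16384 - 5355 = 11029.)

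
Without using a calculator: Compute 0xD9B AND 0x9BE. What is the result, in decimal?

0xD9B = 110110011011
0x9BE = 100110111110
AND → 100110011010 = 2458

2458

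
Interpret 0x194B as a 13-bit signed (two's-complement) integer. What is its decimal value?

-1717

pattern = 1100101001011 (MSB is 1 ⇒ negative)
Invert: 0011010110100, add 1 → 0011010110101 = 1717, so the value is -1717.
(Equivalently: 6475 - 2^13 = 6475 - 8192 = -1717.)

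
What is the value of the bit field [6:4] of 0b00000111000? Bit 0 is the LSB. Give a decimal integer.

3

v = 00000111000
Shift right by 4: 0000011
Mask low 3 bits: 011 = 3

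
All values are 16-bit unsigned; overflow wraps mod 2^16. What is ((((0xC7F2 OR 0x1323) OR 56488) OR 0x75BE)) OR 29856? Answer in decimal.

65535

0xC7F2 = 1100011111110010
0x1323 = 0001001100100011
→ OR → 1101011111110011 = 55283
56488 = 1101110010101000
→ OR → 1101111111111011 = 57339
0x75BE = 0111010110111110
→ OR → 1111111111111111 = 65535
29856 = 0111010010100000
→ OR → 1111111111111111 = 65535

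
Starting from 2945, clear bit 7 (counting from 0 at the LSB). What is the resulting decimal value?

x = 101110000001
bit 7 is currently 1; clear it via x & ~(1 << 7) = x & ~128
→ 101100000001 = 2817

2817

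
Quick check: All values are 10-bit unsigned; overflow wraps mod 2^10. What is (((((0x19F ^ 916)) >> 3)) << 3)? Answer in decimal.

520

0x19F = 0110011111
916 = 1110010100
→ ^ → 1000001011 = 523
→ >> 3 → 0001000001 = 65
→ << 3 (mod 2^10) → 1000001000 = 520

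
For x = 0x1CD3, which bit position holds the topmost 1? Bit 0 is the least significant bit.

12

0x1CD3 = 1110011010011
The topmost 1 is at position 12 (since 2^12 = 4096 ≤ 7379 < 8192).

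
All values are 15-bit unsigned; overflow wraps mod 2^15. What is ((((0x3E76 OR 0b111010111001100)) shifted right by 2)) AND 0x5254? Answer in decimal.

0x3E76 = 011111001110110
0b111010111001100 = 111010111001100
→ OR → 111111111111110 = 32766
→ shifted right by 2 → 001111111111111 = 8191
0x5254 = 101001001010100
→ AND → 001001001010100 = 4692

4692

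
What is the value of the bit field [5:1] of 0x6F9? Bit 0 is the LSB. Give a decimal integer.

28

v = 011011111001
Shift right by 1: 01101111100
Mask low 5 bits: 11100 = 28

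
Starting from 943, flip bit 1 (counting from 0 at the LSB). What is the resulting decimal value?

941

x = 1110101111
bit 1 is currently 1; toggle it via x ^ (1 << 1) = x ^ 2
→ 1110101101 = 941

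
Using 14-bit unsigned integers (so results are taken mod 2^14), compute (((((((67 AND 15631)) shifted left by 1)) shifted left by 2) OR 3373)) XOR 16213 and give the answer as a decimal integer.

12904

67 = 00000001000011
15631 = 11110100001111
→ AND → 00000000000011 = 3
→ shifted left by 1 (mod 2^14) → 00000000000110 = 6
→ shifted left by 2 (mod 2^14) → 00000000011000 = 24
3373 = 00110100101101
→ OR → 00110100111101 = 3389
16213 = 11111101010101
→ XOR → 11001001101000 = 12904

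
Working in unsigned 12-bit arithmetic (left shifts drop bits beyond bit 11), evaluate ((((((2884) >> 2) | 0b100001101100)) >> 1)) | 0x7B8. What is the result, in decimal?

2884 = 101101000100
→ >> 2 → 001011010001 = 721
0b100001101100 = 100001101100
→ | → 101011111101 = 2813
→ >> 1 → 010101111110 = 1406
0x7B8 = 011110111000
→ | → 011111111110 = 2046

2046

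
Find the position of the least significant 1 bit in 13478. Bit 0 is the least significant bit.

1

13478 = 11010010100110
Trailing zeros: 1, so the lowest set bit is bit 1 (value 2).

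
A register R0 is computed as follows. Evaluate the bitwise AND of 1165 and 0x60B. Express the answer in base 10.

1165 = 10010001101
0x60B = 11000001011
AND → 10000001001 = 1033

1033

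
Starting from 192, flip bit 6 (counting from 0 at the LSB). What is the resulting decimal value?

128

x = 011000000
bit 6 is currently 1; toggle it via x ^ (1 << 6) = x ^ 64
→ 010000000 = 128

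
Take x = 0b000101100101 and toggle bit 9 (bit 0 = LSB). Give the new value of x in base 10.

x = 000101100101
bit 9 is currently 0; toggle it via x ^ (1 << 9) = x ^ 512
→ 001101100101 = 869

869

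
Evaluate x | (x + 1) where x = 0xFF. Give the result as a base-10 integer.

x = 011111111 = 255
x + 1 = 100000000
OR    = 111111111 = 511
(x | (x + 1) sets the lowest cleared bit.)

511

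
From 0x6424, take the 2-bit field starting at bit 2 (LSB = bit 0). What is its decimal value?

1

v = 110010000100100
Shift right by 2: 1100100001001
Mask low 2 bits: 01 = 1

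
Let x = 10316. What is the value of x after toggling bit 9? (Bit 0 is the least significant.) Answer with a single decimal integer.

10828

x = 10100001001100
bit 9 is currently 0; toggle it via x ^ (1 << 9) = x ^ 512
→ 10101001001100 = 10828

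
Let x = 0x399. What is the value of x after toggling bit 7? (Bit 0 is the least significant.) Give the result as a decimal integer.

793

x = 01110011001
bit 7 is currently 1; toggle it via x ^ (1 << 7) = x ^ 128
→ 01100011001 = 793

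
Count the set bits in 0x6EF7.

12

0x6EF7 = 110111011110111
Count the 1s: 1 + 1 + 1 + 1 + 1 + 1 + 1 + 1 + 1 + 1 + 1 + 1 = 12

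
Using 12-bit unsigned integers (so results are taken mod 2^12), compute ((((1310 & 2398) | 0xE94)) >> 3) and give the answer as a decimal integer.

499

1310 = 010100011110
2398 = 100101011110
→ & → 000100011110 = 286
0xE94 = 111010010100
→ | → 111110011110 = 3998
→ >> 3 → 000111110011 = 499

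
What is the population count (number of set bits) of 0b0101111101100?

8

n = 101111101100
Count the 1s: 1 + 1 + 1 + 1 + 1 + 1 + 1 + 1 = 8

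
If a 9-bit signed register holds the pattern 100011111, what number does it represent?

-225

pattern = 100011111 (MSB is 1 ⇒ negative)
Invert: 011100000, add 1 → 011100001 = 225, so the value is -225.
(Equivalently: 287 - 2^9 = 287 - 512 = -225.)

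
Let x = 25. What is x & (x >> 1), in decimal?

x = 11001 = 25
x>>1 = 01100
AND  = 01000 = 8
(x & (x >> 1) has a 1 wherever x has two consecutive 1 bits.)

8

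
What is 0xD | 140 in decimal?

141

0xD = 00001101
140 = 10001100
 OR → 10001101 = 141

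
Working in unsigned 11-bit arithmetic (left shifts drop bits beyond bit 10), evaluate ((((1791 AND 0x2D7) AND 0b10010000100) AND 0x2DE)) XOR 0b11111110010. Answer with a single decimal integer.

1791 = 11011111111
0x2D7 = 01011010111
→ AND → 01011010111 = 727
0b10010000100 = 10010000100
→ AND → 00010000100 = 132
0x2DE = 01011011110
→ AND → 00010000100 = 132
0b11111110010 = 11111110010
→ XOR → 11101110110 = 1910

1910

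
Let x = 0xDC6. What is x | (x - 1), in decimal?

3527

x = 110111000110 = 3526
x - 1 = 110111000101
OR    = 110111000111 = 3527
(x | (x - 1) sets all bits below the lowest set bit.)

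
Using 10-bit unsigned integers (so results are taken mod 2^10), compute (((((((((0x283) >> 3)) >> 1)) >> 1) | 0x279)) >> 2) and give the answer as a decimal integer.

159

0x283 = 1010000011
→ >> 3 → 0001010000 = 80
→ >> 1 → 0000101000 = 40
→ >> 1 → 0000010100 = 20
0x279 = 1001111001
→ | → 1001111101 = 637
→ >> 2 → 0010011111 = 159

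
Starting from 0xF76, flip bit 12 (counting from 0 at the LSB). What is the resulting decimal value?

x = 0111101110110
bit 12 is currently 0; toggle it via x ^ (1 << 12) = x ^ 4096
→ 1111101110110 = 8054

8054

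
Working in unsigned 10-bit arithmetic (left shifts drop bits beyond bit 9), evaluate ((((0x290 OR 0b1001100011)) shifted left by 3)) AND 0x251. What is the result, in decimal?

528

0x290 = 1010010000
0b1001100011 = 1001100011
→ OR → 1011110011 = 755
→ shifted left by 3 (mod 2^10) → 1110011000 = 920
0x251 = 1001010001
→ AND → 1000010000 = 528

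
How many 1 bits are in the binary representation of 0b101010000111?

6

n = 101010000111
Count the 1s: 1 + 1 + 1 + 1 + 1 + 1 = 6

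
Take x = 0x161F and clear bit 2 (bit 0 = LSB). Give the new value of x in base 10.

x = 1011000011111
bit 2 is currently 1; clear it via x & ~(1 << 2) = x & ~4
→ 1011000011011 = 5659

5659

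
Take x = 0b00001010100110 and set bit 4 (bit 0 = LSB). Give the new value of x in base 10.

x = 00001010100110
bit 4 is currently 0; set it via x | (1 << 4) = x | 16
→ 00001010110110 = 694

694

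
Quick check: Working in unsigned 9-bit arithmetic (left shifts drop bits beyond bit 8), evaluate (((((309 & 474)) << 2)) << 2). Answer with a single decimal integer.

256

309 = 100110101
474 = 111011010
→ & → 100010000 = 272
→ << 2 (mod 2^9) → 001000000 = 64
→ << 2 (mod 2^9) → 100000000 = 256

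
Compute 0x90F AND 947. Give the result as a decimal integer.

259

0x90F = 100100001111
947 = 001110110011
AND → 000100000011 = 259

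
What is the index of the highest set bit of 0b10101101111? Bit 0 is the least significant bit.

0b10101101111 = 10101101111
The topmost 1 is at position 10 (since 2^10 = 1024 ≤ 1391 < 2048).

10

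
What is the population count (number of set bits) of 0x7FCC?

0x7FCC = 111111111001100
Count the 1s: 1 + 1 + 1 + 1 + 1 + 1 + 1 + 1 + 1 + 1 + 1 = 11

11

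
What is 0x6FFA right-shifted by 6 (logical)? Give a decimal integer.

447

0x6FFA = 110111111111010
shift right by 6 → 000000110111111 = 447
(equivalently, floor(28666 / 64))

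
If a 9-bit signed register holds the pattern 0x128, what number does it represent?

pattern = 100101000 (MSB is 1 ⇒ negative)
Invert: 011010111, add 1 → 011011000 = 216, so the value is -216.
(Equivalently: 296 - 2^9 = 296 - 512 = -216.)

-216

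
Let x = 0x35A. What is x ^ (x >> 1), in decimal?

x = 1101011010 = 858
x>>1 = 0110101101
XOR  = 1011110111 = 759
(x ^ (x >> 1) gives the standard binary-reflected Gray code of x.)

759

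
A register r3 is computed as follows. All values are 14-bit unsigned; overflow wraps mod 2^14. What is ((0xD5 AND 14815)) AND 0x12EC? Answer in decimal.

196

0xD5 = 00000011010101
14815 = 11100111011111
→ AND → 00000011010101 = 213
0x12EC = 01001011101100
→ AND → 00000011000100 = 196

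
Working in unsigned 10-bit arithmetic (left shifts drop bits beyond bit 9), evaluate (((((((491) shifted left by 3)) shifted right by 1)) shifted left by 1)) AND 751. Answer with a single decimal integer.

491 = 0111101011
→ shifted left by 3 (mod 2^10) → 1101011000 = 856
→ shifted right by 1 → 0110101100 = 428
→ shifted left by 1 (mod 2^10) → 1101011000 = 856
751 = 1011101111
→ AND → 1001001000 = 584

584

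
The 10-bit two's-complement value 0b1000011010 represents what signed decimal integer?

-486

pattern = 1000011010 (MSB is 1 ⇒ negative)
Invert: 0111100101, add 1 → 0111100110 = 486, so the value is -486.
(Equivalently: 538 - 2^10 = 538 - 1024 = -486.)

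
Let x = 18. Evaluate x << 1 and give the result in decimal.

18 = 010010
shift left by 1 → 100100 = 36
(equivalently, 18 × 2^1 = 18 × 2)

36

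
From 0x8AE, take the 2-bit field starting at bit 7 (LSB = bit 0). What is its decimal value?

v = 100010101110
Shift right by 7: 10001
Mask low 2 bits: 01 = 1

1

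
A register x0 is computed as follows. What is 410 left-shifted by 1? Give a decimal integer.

410 = 0110011010
shift left by 1 → 1100110100 = 820
(equivalently, 410 × 2^1 = 410 × 2)

820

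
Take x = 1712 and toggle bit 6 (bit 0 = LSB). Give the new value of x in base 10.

1776

x = 0011010110000
bit 6 is currently 0; toggle it via x ^ (1 << 6) = x ^ 64
→ 0011011110000 = 1776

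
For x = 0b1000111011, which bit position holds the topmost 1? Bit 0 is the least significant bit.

0b1000111011 = 1000111011
The topmost 1 is at position 9 (since 2^9 = 512 ≤ 571 < 1024).

9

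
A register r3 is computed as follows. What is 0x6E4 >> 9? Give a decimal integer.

0x6E4 = 11011100100
shift right by 9 → 00000000011 = 3
(equivalently, floor(1764 / 512))

3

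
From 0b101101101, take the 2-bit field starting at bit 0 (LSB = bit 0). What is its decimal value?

v = 101101101
Shift right by 0: 101101101
Mask low 2 bits: 01 = 1

1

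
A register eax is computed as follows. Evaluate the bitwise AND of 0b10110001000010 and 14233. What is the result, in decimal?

a = 10110001000010
14233 = 11011110011001
AND → 10010000000000 = 9216

9216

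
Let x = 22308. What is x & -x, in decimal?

4

x = 101011100100100 = 22308
-x (two's complement) = …010100011011100
AND   = 000000000000100 = 4
(x & -x isolates the lowest set bit of x.)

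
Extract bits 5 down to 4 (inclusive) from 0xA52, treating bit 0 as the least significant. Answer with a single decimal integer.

v = 00101001010010
Shift right by 4: 0010100101
Mask low 2 bits: 01 = 1

1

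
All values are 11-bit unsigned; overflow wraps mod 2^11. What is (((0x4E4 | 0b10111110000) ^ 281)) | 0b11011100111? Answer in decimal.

1775

0x4E4 = 10011100100
0b10111110000 = 10111110000
→ | → 10111110100 = 1524
281 = 00100011001
→ ^ → 10011101101 = 1261
0b11011100111 = 11011100111
→ | → 11011101111 = 1775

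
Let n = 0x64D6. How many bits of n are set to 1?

0x64D6 = 110010011010110
Count the 1s: 1 + 1 + 1 + 1 + 1 + 1 + 1 + 1 = 8

8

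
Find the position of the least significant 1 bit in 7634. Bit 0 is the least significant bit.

7634 = 1110111010010
Trailing zeros: 1, so the lowest set bit is bit 1 (value 2).

1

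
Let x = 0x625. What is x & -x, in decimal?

x = 11000100101 = 1573
-x (two's complement) = …00111011011
AND   = 00000000001 = 1
(x & -x isolates the lowest set bit of x.)

1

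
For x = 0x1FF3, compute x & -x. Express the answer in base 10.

1

x = 1111111110011 = 8179
-x (two's complement) = …0000000001101
AND   = 0000000000001 = 1
(x & -x isolates the lowest set bit of x.)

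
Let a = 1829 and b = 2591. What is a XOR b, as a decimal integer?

3386

1829 = 011100100101
2591 = 101000011111
XOR → 110100111010 = 3386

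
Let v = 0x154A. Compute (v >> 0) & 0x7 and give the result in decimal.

2

v = 1010101001010
Shift right by 0: 1010101001010
Mask low 3 bits: 010 = 2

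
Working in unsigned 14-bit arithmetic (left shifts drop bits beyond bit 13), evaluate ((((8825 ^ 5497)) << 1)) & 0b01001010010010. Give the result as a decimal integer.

8825 = 10001001111001
5497 = 01010101111001
→ ^ → 11011100000000 = 14080
→ << 1 (mod 2^14) → 10111000000000 = 11776
0b01001010010010 = 01001010010010
→ & → 00001000000000 = 512

512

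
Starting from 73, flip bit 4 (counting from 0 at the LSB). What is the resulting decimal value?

x = 0001001001
bit 4 is currently 0; toggle it via x ^ (1 << 4) = x ^ 16
→ 0001011001 = 89

89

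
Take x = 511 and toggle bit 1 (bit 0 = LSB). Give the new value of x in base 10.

509

x = 00111111111
bit 1 is currently 1; toggle it via x ^ (1 << 1) = x ^ 2
→ 00111111101 = 509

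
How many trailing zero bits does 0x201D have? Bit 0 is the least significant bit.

0

0x201D = 10000000011101
Trailing zeros: 0, so the lowest set bit is bit 0 (value 1).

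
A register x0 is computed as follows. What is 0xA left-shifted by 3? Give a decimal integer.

0xA = 0001010
shift left by 3 → 1010000 = 80
(equivalently, 10 × 2^3 = 10 × 8)

80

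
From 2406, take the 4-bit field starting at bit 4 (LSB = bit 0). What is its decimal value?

v = 100101100110
Shift right by 4: 10010110
Mask low 4 bits: 0110 = 6

6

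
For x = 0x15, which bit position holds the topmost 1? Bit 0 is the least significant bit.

4

0x15 = 10101
The topmost 1 is at position 4 (since 2^4 = 16 ≤ 21 < 32).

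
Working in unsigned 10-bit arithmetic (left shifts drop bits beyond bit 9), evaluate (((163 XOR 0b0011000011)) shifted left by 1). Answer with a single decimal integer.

192

163 = 0010100011
0b0011000011 = 0011000011
→ XOR → 0001100000 = 96
→ shifted left by 1 (mod 2^10) → 0011000000 = 192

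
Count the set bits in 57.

4

57 = 111001
Count the 1s: 1 + 1 + 1 + 1 = 4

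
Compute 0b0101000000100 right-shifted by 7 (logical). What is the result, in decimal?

20

x = 101000000100
shift right by 7 → 000000010100 = 20
(equivalently, floor(2564 / 128))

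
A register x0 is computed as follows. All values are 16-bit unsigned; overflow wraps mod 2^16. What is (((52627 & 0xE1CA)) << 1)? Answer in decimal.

52627 = 1100110110010011
0xE1CA = 1110000111001010
→ & → 1100000110000010 = 49538
→ << 1 (mod 2^16) → 1000001100000100 = 33540

33540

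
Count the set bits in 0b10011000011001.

n = 10011000011001
Count the 1s: 1 + 1 + 1 + 1 + 1 + 1 = 6

6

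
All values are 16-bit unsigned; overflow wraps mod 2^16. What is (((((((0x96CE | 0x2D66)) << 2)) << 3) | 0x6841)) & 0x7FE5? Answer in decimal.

32193

0x96CE = 1001011011001110
0x2D66 = 0010110101100110
→ | → 1011111111101110 = 49134
→ << 2 (mod 2^16) → 1111111110111000 = 65464
→ << 3 (mod 2^16) → 1111110111000000 = 64960
0x6841 = 0110100001000001
→ | → 1111110111000001 = 64961
0x7FE5 = 0111111111100101
→ & → 0111110111000001 = 32193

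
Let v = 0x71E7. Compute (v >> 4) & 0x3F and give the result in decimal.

30

v = 111000111100111
Shift right by 4: 11100011110
Mask low 6 bits: 011110 = 30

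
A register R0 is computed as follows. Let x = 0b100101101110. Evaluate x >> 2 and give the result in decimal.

603

x = 100101101110
shift right by 2 → 001001011011 = 603
(equivalently, floor(2414 / 4))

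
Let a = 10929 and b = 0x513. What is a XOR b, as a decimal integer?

10929 = 10101010110001
0x513 = 00010100010011
XOR → 10111110100010 = 12194

12194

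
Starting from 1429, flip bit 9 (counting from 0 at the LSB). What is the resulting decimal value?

1941

x = 10110010101
bit 9 is currently 0; toggle it via x ^ (1 << 9) = x ^ 512
→ 11110010101 = 1941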